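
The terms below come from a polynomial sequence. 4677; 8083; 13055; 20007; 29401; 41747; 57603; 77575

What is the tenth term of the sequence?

D1: 3406, 4972, 6952, 9394, 12346, 15856, 19972
D2: 1566, 1980, 2442, 2952, 3510, 4116
D3: 414, 462, 510, 558, 606
D4: 48, 48, 48, 48
The fourth differences are constant (48).
606 + 48 = 654;  4116 + 654 = 4770;  19972 + 4770 = 24742;  77575 + 24742 = 102317
654 + 48 = 702;  4770 + 702 = 5472;  24742 + 5472 = 30214;  102317 + 30214 = 132531

132531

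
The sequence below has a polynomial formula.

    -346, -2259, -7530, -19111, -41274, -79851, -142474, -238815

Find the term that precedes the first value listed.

81

Δ: -1913, -5271, -11581, -22163, -38577, -62623, -96341
Δ²: -3358, -6310, -10582, -16414, -24046, -33718
Δ³: -2952, -4272, -5832, -7632, -9672
Δ⁴: -1320, -1560, -1800, -2040
Δ⁵: -240, -240, -240
The fifth differences are constant at -240.
Work back: -1320 + 240 = -1080;  -2952 + 1080 = -1872;  -3358 + 1872 = -1486;  -1913 + 1486 = -427;  -346 + 427 = 81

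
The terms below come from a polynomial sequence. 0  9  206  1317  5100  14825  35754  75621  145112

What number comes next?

258345

9, 197, 1111, 3783, 9725, 20929, 39867, 69491
188, 914, 2672, 5942, 11204, 18938, 29624
726, 1758, 3270, 5262, 7734, 10686
1032, 1512, 1992, 2472, 2952
480, 480, 480, 480
The fifth differences are constant (480).
2952 + 480 = 3432;  10686 + 3432 = 14118;  29624 + 14118 = 43742;  69491 + 43742 = 113233;  145112 + 113233 = 258345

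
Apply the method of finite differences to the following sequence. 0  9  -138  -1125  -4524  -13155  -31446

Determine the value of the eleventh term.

Δ: 9 , -147 , -987 , -3399 , -8631 , -18291
Δ²: -156 , -840 , -2412 , -5232 , -9660
Δ³: -684 , -1572 , -2820 , -4428
Δ⁴: -888 , -1248 , -1608
Δ⁵: -360 , -360
Constant fifth difference = -360, so extend:
-1608 − 360 = -1968;  -4428 − 1968 = -6396;  -9660 − 6396 = -16056;  -18291 − 16056 = -34347;  -31446 − 34347 = -65793
-1968 − 360 = -2328;  -6396 − 2328 = -8724;  -16056 − 8724 = -24780;  -34347 − 24780 = -59127;  -65793 − 59127 = -124920
-2328 − 360 = -2688;  -8724 − 2688 = -11412;  -24780 − 11412 = -36192;  -59127 − 36192 = -95319;  -124920 − 95319 = -220239
-2688 − 360 = -3048;  -11412 − 3048 = -14460;  -36192 − 14460 = -50652;  -95319 − 50652 = -145971;  -220239 − 145971 = -366210

-366210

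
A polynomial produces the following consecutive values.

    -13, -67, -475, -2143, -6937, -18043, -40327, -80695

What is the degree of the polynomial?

Δ: -54, -408, -1668, -4794, -11106, -22284, -40368
Δ²: -354, -1260, -3126, -6312, -11178, -18084
Δ³: -906, -1866, -3186, -4866, -6906
Δ⁴: -960, -1320, -1680, -2040
Δ⁵: -360, -360, -360
The fifth differences are constant, so the polynomial has degree 5.

5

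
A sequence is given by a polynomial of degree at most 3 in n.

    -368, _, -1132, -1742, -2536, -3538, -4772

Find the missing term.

-682

Using the last 5 terms:
D1: -610, -794, -1002, -1234
D2: -184, -208, -232
D3: -24, -24
Constant third difference = -24.
Extend backward: -184 + 24 = -160;  -610 + 160 = -450;  -1132 + 450 = -682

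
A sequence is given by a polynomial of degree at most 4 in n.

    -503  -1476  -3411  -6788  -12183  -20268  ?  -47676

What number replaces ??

Using the first 6 terms:
First differences: -973, -1935, -3377, -5395, -8085
Second differences: -962, -1442, -2018, -2690
Third differences: -480, -576, -672
Fourth differences: -96, -96
Constant fourth difference = -96.
Extend forward: -672 − 96 = -768;  -2690 − 768 = -3458;  -8085 − 3458 = -11543;  -20268 − 11543 = -31811

-31811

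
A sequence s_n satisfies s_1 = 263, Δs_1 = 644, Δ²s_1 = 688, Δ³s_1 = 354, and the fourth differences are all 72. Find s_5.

8455

Build the table forward from the leading diagonal:
Δ⁴: 72  72  72  72  72
Δ³: 354  426  498  570  642
Δ²: 688  1042  1468  1966  2536
Δ: 644  1332  2374  3842  5808
s: 263  907  2239  4613  8455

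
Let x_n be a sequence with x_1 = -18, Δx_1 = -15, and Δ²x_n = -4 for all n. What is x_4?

-75

Build the table forward from the leading diagonal:
Δ²: -4, -4, -4, -4
Δ: -15, -19, -23, -27
x: -18, -33, -52, -75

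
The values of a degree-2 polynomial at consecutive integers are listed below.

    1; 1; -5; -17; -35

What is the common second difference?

-6

Δ: 0, -6, -12, -18
Δ²: -6, -6, -6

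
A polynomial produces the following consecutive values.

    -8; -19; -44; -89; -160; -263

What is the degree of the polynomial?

D1: -11, -25, -45, -71, -103
D2: -14, -20, -26, -32
D3: -6, -6, -6
The third differences are constant, so the polynomial has degree 3.

3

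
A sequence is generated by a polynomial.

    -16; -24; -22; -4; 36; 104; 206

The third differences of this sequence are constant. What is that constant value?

6

Δ: -8, 2, 18, 40, 68, 102
Δ²: 10, 16, 22, 28, 34
Δ³: 6, 6, 6, 6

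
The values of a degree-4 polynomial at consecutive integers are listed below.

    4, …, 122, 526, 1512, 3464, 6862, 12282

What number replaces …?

Using the last 6 terms:
404, 986, 1952, 3398, 5420
582, 966, 1446, 2022
384, 480, 576
96, 96
Constant fourth difference = 96.
Extend backward: 384 − 96 = 288;  582 − 288 = 294;  404 − 294 = 110;  122 − 110 = 12

12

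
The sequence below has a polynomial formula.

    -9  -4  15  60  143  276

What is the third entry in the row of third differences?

12

First differences: 5, 19, 45, 83, 133
Second differences: 14, 26, 38, 50
Third differences: 12, 12, 12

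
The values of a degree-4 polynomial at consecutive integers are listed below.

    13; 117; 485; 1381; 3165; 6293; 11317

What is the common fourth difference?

First differences: 104, 368, 896, 1784, 3128, 5024
Second differences: 264, 528, 888, 1344, 1896
Third differences: 264, 360, 456, 552
Fourth differences: 96, 96, 96

96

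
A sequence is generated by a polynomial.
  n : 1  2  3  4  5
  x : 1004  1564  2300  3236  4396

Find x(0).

596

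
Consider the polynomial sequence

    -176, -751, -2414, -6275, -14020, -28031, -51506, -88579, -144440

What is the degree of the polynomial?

5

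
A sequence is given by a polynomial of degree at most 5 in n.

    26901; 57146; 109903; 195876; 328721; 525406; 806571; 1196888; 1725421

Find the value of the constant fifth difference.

360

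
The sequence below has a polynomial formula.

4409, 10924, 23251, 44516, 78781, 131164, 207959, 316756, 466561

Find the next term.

667916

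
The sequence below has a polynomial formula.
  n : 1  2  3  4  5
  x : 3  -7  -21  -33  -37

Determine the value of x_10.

273

First differences: -10 , -14 , -12 , -4
Second differences: -4 , 2 , 8
Third differences: 6 , 6
The third differences are constant (6).
8 + 6 = 14;  -4 + 14 = 10;  -37 + 10 = -27
14 + 6 = 20;  10 + 20 = 30;  -27 + 30 = 3
20 + 6 = 26;  30 + 26 = 56;  3 + 56 = 59
26 + 6 = 32;  56 + 32 = 88;  59 + 88 = 147
32 + 6 = 38;  88 + 38 = 126;  147 + 126 = 273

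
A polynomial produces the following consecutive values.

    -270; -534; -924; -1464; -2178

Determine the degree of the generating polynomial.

3

-264, -390, -540, -714
-126, -150, -174
-24, -24
The third differences are constant, so the polynomial has degree 3.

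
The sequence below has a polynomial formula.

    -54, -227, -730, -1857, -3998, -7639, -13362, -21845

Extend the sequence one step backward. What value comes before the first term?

-13

D1: -173, -503, -1127, -2141, -3641, -5723, -8483
D2: -330, -624, -1014, -1500, -2082, -2760
D3: -294, -390, -486, -582, -678
D4: -96, -96, -96, -96
The fourth differences are constant at -96.
Work back: -294 + 96 = -198;  -330 + 198 = -132;  -173 + 132 = -41;  -54 + 41 = -13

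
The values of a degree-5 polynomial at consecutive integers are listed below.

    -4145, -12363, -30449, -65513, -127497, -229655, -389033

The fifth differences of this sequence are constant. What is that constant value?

D1: -8218, -18086, -35064, -61984, -102158, -159378
D2: -9868, -16978, -26920, -40174, -57220
D3: -7110, -9942, -13254, -17046
D4: -2832, -3312, -3792
D5: -480, -480

-480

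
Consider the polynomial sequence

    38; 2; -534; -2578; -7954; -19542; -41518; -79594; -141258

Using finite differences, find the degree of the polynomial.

5

Δ: -36, -536, -2044, -5376, -11588, -21976, -38076, -61664
Δ²: -500, -1508, -3332, -6212, -10388, -16100, -23588
Δ³: -1008, -1824, -2880, -4176, -5712, -7488
Δ⁴: -816, -1056, -1296, -1536, -1776
Δ⁵: -240, -240, -240, -240
The fifth differences are constant, so the polynomial has degree 5.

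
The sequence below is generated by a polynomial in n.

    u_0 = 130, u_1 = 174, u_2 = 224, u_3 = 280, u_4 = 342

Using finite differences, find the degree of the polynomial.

D1: 44, 50, 56, 62
D2: 6, 6, 6
The second differences are constant, so the polynomial has degree 2.

2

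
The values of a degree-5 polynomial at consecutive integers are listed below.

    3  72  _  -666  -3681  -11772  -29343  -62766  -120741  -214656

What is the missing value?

Using the last 7 terms:
D1: -3015, -8091, -17571, -33423, -57975, -93915
D2: -5076, -9480, -15852, -24552, -35940
D3: -4404, -6372, -8700, -11388
D4: -1968, -2328, -2688
D5: -360, -360
Constant fifth difference = -360.
Extend backward: -1968 + 360 = -1608;  -4404 + 1608 = -2796;  -5076 + 2796 = -2280;  -3015 + 2280 = -735;  -666 + 735 = 69

69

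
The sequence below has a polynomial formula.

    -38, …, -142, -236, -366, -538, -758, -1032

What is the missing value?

Using the last 6 terms:
D1: -94, -130, -172, -220, -274
D2: -36, -42, -48, -54
D3: -6, -6, -6
Constant third difference = -6.
Extend backward: -36 + 6 = -30;  -94 + 30 = -64;  -142 + 64 = -78

-78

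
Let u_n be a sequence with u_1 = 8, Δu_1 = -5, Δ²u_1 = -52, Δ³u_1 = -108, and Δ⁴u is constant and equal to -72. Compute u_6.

Build the table forward from the leading diagonal:
Fourth differences: -72, -72, -72, -72, -72, -72
Third differences: -108, -180, -252, -324, -396, -468
Second differences: -52, -160, -340, -592, -916, -1312
First differences: -5, -57, -217, -557, -1149, -2065
u: 8, 3, -54, -271, -828, -1977

-1977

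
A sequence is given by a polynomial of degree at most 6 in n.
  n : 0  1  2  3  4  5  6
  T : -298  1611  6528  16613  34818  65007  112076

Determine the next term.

182073

Δ: 1909  4917  10085  18205  30189  47069
Δ²: 3008  5168  8120  11984  16880
Δ³: 2160  2952  3864  4896
Δ⁴: 792  912  1032
Δ⁵: 120  120
Fifth differences constant at 120.
1032 + 120 = 1152;  4896 + 1152 = 6048;  16880 + 6048 = 22928;  47069 + 22928 = 69997;  112076 + 69997 = 182073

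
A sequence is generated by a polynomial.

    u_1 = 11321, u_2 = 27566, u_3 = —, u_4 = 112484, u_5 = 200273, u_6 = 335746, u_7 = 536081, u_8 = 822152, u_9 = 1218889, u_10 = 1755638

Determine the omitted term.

58537

Using the last 7 terms:
D1: 87789, 135473, 200335, 286071, 396737, 536749
D2: 47684, 64862, 85736, 110666, 140012
D3: 17178, 20874, 24930, 29346
D4: 3696, 4056, 4416
D5: 360, 360
Constant fifth difference = 360.
Extend backward: 3696 − 360 = 3336;  17178 − 3336 = 13842;  47684 − 13842 = 33842;  87789 − 33842 = 53947;  112484 − 53947 = 58537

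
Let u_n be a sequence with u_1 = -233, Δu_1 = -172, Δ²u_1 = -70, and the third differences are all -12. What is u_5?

Build the table forward from the leading diagonal:
Third differences: -12  -12  -12  -12  -12
Second differences: -70  -82  -94  -106  -118
First differences: -172  -242  -324  -418  -524
u: -233  -405  -647  -971  -1389

-1389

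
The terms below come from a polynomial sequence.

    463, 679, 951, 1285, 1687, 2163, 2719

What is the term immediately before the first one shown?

Δ: 216, 272, 334, 402, 476, 556
Δ²: 56, 62, 68, 74, 80
Δ³: 6, 6, 6, 6
The third differences are constant at 6.
Work back: 56 − 6 = 50;  216 − 50 = 166;  463 − 166 = 297

297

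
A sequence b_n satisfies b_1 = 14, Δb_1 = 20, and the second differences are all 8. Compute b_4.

98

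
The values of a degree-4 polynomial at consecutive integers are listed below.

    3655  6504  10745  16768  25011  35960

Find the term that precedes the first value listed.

D1: 2849  4241  6023  8243  10949
D2: 1392  1782  2220  2706
D3: 390  438  486
D4: 48  48
The fourth differences are constant at 48.
Work back: 390 − 48 = 342;  1392 − 342 = 1050;  2849 − 1050 = 1799;  3655 − 1799 = 1856

1856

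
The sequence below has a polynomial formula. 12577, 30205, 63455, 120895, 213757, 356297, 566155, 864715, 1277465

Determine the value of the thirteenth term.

4743925

D1: 17628, 33250, 57440, 92862, 142540, 209858, 298560, 412750
D2: 15622, 24190, 35422, 49678, 67318, 88702, 114190
D3: 8568, 11232, 14256, 17640, 21384, 25488
D4: 2664, 3024, 3384, 3744, 4104
D5: 360, 360, 360, 360
Constant fifth difference = 360, so extend:
4104 + 360 = 4464;  25488 + 4464 = 29952;  114190 + 29952 = 144142;  412750 + 144142 = 556892;  1277465 + 556892 = 1834357
4464 + 360 = 4824;  29952 + 4824 = 34776;  144142 + 34776 = 178918;  556892 + 178918 = 735810;  1834357 + 735810 = 2570167
4824 + 360 = 5184;  34776 + 5184 = 39960;  178918 + 39960 = 218878;  735810 + 218878 = 954688;  2570167 + 954688 = 3524855
5184 + 360 = 5544;  39960 + 5544 = 45504;  218878 + 45504 = 264382;  954688 + 264382 = 1219070;  3524855 + 1219070 = 4743925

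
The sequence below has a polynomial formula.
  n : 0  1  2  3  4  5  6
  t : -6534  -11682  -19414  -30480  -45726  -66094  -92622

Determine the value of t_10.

First differences: -5148  -7732  -11066  -15246  -20368  -26528
Second differences: -2584  -3334  -4180  -5122  -6160
Third differences: -750  -846  -942  -1038
Fourth differences: -96  -96  -96
Fourth differences constant at -96.
-1038 − 96 = -1134;  -6160 − 1134 = -7294;  -26528 − 7294 = -33822;  -92622 − 33822 = -126444
-1134 − 96 = -1230;  -7294 − 1230 = -8524;  -33822 − 8524 = -42346;  -126444 − 42346 = -168790
-1230 − 96 = -1326;  -8524 − 1326 = -9850;  -42346 − 9850 = -52196;  -168790 − 52196 = -220986
-1326 − 96 = -1422;  -9850 − 1422 = -11272;  -52196 − 11272 = -63468;  -220986 − 63468 = -284454

-284454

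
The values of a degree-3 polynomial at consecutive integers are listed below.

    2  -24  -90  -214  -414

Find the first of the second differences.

-40

Δ: -26, -66, -124, -200
Δ²: -40, -58, -76
Δ³: -18, -18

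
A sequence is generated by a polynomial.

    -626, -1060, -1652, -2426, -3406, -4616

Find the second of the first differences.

-592

Δ: -434, -592, -774, -980, -1210
Δ²: -158, -182, -206, -230
Δ³: -24, -24, -24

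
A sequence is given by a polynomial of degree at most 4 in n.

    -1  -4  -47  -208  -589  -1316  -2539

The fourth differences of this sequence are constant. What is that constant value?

-24

Δ: -3, -43, -161, -381, -727, -1223
Δ²: -40, -118, -220, -346, -496
Δ³: -78, -102, -126, -150
Δ⁴: -24, -24, -24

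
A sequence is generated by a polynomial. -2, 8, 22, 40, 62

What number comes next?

10, 14, 18, 22
4, 4, 4
The second differences are constant (4).
22 + 4 = 26;  62 + 26 = 88

88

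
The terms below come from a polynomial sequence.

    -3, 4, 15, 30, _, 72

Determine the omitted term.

Using the first 4 terms:
7  11  15
4  4
Constant second difference = 4.
Extend forward: 15 + 4 = 19;  30 + 19 = 49

49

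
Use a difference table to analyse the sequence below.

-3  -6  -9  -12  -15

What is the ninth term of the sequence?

-3, -3, -3, -3
The first differences are constant (-3).
-15 − 3 = -18
-18 − 3 = -21
-21 − 3 = -24
-24 − 3 = -27

-27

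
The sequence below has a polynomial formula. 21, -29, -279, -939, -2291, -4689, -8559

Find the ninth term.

First differences: -50, -250, -660, -1352, -2398, -3870
Second differences: -200, -410, -692, -1046, -1472
Third differences: -210, -282, -354, -426
Fourth differences: -72, -72, -72
The fourth differences are constant (-72).
-426 − 72 = -498;  -1472 − 498 = -1970;  -3870 − 1970 = -5840;  -8559 − 5840 = -14399
-498 − 72 = -570;  -1970 − 570 = -2540;  -5840 − 2540 = -8380;  -14399 − 8380 = -22779

-22779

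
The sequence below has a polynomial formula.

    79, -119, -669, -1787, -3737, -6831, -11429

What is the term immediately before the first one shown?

93

First differences: -198  -550  -1118  -1950  -3094  -4598
Second differences: -352  -568  -832  -1144  -1504
Third differences: -216  -264  -312  -360
Fourth differences: -48  -48  -48
The fourth differences are constant at -48.
Work back: -216 + 48 = -168;  -352 + 168 = -184;  -198 + 184 = -14;  79 + 14 = 93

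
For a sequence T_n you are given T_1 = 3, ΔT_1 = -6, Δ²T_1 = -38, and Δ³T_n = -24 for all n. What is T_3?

-47

Build the table forward from the leading diagonal:
D3: -24  -24  -24
D2: -38  -62  -86
D1: -6  -44  -106
T: 3  -3  -47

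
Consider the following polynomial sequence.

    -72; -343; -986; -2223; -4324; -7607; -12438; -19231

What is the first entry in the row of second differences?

-372

Δ: -271, -643, -1237, -2101, -3283, -4831, -6793
Δ²: -372, -594, -864, -1182, -1548, -1962
Δ³: -222, -270, -318, -366, -414
Δ⁴: -48, -48, -48, -48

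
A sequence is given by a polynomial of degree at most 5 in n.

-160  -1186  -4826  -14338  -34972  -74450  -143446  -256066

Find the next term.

-430328

First differences: -1026  -3640  -9512  -20634  -39478  -68996  -112620
Second differences: -2614  -5872  -11122  -18844  -29518  -43624
Third differences: -3258  -5250  -7722  -10674  -14106
Fourth differences: -1992  -2472  -2952  -3432
Fifth differences: -480  -480  -480
Fifth differences constant at -480.
-3432 − 480 = -3912;  -14106 − 3912 = -18018;  -43624 − 18018 = -61642;  -112620 − 61642 = -174262;  -256066 − 174262 = -430328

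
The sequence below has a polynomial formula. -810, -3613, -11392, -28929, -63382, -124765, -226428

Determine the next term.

-385537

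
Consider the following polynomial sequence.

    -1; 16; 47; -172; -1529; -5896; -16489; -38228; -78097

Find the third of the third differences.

D1: 17, 31, -219, -1357, -4367, -10593, -21739, -39869
D2: 14, -250, -1138, -3010, -6226, -11146, -18130
D3: -264, -888, -1872, -3216, -4920, -6984
D4: -624, -984, -1344, -1704, -2064
D5: -360, -360, -360, -360

-1872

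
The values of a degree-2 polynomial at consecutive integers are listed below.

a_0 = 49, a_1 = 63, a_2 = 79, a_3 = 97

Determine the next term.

D1: 14, 16, 18
D2: 2, 2
Constant second difference = 2, so extend:
18 + 2 = 20;  97 + 20 = 117

117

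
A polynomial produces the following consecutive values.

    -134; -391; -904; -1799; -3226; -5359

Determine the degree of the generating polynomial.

4

Δ: -257, -513, -895, -1427, -2133
Δ²: -256, -382, -532, -706
Δ³: -126, -150, -174
Δ⁴: -24, -24
The fourth differences are constant, so the polynomial has degree 4.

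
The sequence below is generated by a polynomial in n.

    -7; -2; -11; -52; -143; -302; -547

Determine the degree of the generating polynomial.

3

Δ: 5, -9, -41, -91, -159, -245
Δ²: -14, -32, -50, -68, -86
Δ³: -18, -18, -18, -18
The third differences are constant, so the polynomial has degree 3.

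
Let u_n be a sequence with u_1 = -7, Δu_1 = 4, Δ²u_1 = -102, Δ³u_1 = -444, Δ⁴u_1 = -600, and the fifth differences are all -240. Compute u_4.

-745

Build the table forward from the leading diagonal:
Δ⁵: -240, -240, -240, -240
Δ⁴: -600, -840, -1080, -1320
Δ³: -444, -1044, -1884, -2964
Δ²: -102, -546, -1590, -3474
Δ: 4, -98, -644, -2234
u: -7, -3, -101, -745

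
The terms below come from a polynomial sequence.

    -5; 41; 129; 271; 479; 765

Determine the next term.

1141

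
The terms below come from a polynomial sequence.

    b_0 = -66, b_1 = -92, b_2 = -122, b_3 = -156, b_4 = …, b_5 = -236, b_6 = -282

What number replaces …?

Using the first 4 terms:
D1: -26, -30, -34
D2: -4, -4
Constant second difference = -4.
Extend forward: -34 − 4 = -38;  -156 − 38 = -194

-194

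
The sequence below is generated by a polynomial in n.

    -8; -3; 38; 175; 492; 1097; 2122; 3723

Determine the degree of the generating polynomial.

4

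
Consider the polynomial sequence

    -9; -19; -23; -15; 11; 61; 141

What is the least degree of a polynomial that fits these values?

3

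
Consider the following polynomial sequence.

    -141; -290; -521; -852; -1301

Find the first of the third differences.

-18

Δ: -149, -231, -331, -449
Δ²: -82, -100, -118
Δ³: -18, -18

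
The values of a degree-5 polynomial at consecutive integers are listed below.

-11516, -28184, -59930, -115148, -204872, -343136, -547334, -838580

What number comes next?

First differences: -16668  -31746  -55218  -89724  -138264  -204198  -291246
Second differences: -15078  -23472  -34506  -48540  -65934  -87048
Third differences: -8394  -11034  -14034  -17394  -21114
Fourth differences: -2640  -3000  -3360  -3720
Fifth differences: -360  -360  -360
Fifth differences constant at -360.
-3720 − 360 = -4080;  -21114 − 4080 = -25194;  -87048 − 25194 = -112242;  -291246 − 112242 = -403488;  -838580 − 403488 = -1242068

-1242068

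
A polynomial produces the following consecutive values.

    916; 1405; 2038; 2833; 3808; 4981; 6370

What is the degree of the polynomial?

3

First differences: 489, 633, 795, 975, 1173, 1389
Second differences: 144, 162, 180, 198, 216
Third differences: 18, 18, 18, 18
The third differences are constant, so the polynomial has degree 3.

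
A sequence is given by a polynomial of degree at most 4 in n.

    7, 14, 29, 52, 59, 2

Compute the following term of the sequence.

Δ: 7  15  23  7  -57
Δ²: 8  8  -16  -64
Δ³: 0  -24  -48
Δ⁴: -24  -24
Constant fourth difference = -24, so extend:
-48 − 24 = -72;  -64 − 72 = -136;  -57 − 136 = -193;  2 − 193 = -191

-191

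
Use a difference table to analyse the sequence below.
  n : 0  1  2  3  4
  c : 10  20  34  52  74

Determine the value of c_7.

First differences: 10, 14, 18, 22
Second differences: 4, 4, 4
Second differences constant at 4.
22 + 4 = 26;  74 + 26 = 100
26 + 4 = 30;  100 + 30 = 130
30 + 4 = 34;  130 + 34 = 164

164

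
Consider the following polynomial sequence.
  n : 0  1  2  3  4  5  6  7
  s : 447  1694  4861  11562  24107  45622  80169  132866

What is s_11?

1247, 3167, 6701, 12545, 21515, 34547, 52697
1920, 3534, 5844, 8970, 13032, 18150
1614, 2310, 3126, 4062, 5118
696, 816, 936, 1056
120, 120, 120
The fifth differences are constant (120).
1056 + 120 = 1176;  5118 + 1176 = 6294;  18150 + 6294 = 24444;  52697 + 24444 = 77141;  132866 + 77141 = 210007
1176 + 120 = 1296;  6294 + 1296 = 7590;  24444 + 7590 = 32034;  77141 + 32034 = 109175;  210007 + 109175 = 319182
1296 + 120 = 1416;  7590 + 1416 = 9006;  32034 + 9006 = 41040;  109175 + 41040 = 150215;  319182 + 150215 = 469397
1416 + 120 = 1536;  9006 + 1536 = 10542;  41040 + 10542 = 51582;  150215 + 51582 = 201797;  469397 + 201797 = 671194

671194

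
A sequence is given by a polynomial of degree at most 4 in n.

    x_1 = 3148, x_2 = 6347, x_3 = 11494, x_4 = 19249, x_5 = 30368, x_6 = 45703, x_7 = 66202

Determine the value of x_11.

222158

First differences: 3199, 5147, 7755, 11119, 15335, 20499
Second differences: 1948, 2608, 3364, 4216, 5164
Third differences: 660, 756, 852, 948
Fourth differences: 96, 96, 96
The fourth differences are constant (96).
948 + 96 = 1044;  5164 + 1044 = 6208;  20499 + 6208 = 26707;  66202 + 26707 = 92909
1044 + 96 = 1140;  6208 + 1140 = 7348;  26707 + 7348 = 34055;  92909 + 34055 = 126964
1140 + 96 = 1236;  7348 + 1236 = 8584;  34055 + 8584 = 42639;  126964 + 42639 = 169603
1236 + 96 = 1332;  8584 + 1332 = 9916;  42639 + 9916 = 52555;  169603 + 52555 = 222158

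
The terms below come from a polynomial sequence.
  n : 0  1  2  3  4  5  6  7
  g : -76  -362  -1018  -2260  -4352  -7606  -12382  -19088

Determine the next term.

D1: -286 , -656 , -1242 , -2092 , -3254 , -4776 , -6706
D2: -370 , -586 , -850 , -1162 , -1522 , -1930
D3: -216 , -264 , -312 , -360 , -408
D4: -48 , -48 , -48 , -48
Fourth differences constant at -48.
-408 − 48 = -456;  -1930 − 456 = -2386;  -6706 − 2386 = -9092;  -19088 − 9092 = -28180

-28180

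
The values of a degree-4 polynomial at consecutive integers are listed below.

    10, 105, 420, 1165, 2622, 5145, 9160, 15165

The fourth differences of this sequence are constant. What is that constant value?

D1: 95, 315, 745, 1457, 2523, 4015, 6005
D2: 220, 430, 712, 1066, 1492, 1990
D3: 210, 282, 354, 426, 498
D4: 72, 72, 72, 72

72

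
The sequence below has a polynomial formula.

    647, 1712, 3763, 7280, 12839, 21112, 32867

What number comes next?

D1: 1065, 2051, 3517, 5559, 8273, 11755
D2: 986, 1466, 2042, 2714, 3482
D3: 480, 576, 672, 768
D4: 96, 96, 96
The fourth differences are constant (96).
768 + 96 = 864;  3482 + 864 = 4346;  11755 + 4346 = 16101;  32867 + 16101 = 48968

48968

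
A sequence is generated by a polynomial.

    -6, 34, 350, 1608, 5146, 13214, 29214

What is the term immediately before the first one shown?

-4

Δ: 40  316  1258  3538  8068  16000
Δ²: 276  942  2280  4530  7932
Δ³: 666  1338  2250  3402
Δ⁴: 672  912  1152
Δ⁵: 240  240
The fifth differences are constant at 240.
Work back: 672 − 240 = 432;  666 − 432 = 234;  276 − 234 = 42;  40 − 42 = -2;  -6 + 2 = -4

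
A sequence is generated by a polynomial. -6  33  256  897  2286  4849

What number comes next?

D1: 39, 223, 641, 1389, 2563
D2: 184, 418, 748, 1174
D3: 234, 330, 426
D4: 96, 96
Fourth differences constant at 96.
426 + 96 = 522;  1174 + 522 = 1696;  2563 + 1696 = 4259;  4849 + 4259 = 9108

9108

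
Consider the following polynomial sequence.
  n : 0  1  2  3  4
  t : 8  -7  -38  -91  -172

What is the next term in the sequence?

D1: -15  -31  -53  -81
D2: -16  -22  -28
D3: -6  -6
Constant third difference = -6, so extend:
-28 − 6 = -34;  -81 − 34 = -115;  -172 − 115 = -287

-287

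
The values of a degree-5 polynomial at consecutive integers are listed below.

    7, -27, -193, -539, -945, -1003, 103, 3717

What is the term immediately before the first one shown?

5

Δ: -34  -166  -346  -406  -58  1106  3614
Δ²: -132  -180  -60  348  1164  2508
Δ³: -48  120  408  816  1344
Δ⁴: 168  288  408  528
Δ⁵: 120  120  120
The fifth differences are constant at 120.
Work back: 168 − 120 = 48;  -48 − 48 = -96;  -132 + 96 = -36;  -34 + 36 = 2;  7 − 2 = 5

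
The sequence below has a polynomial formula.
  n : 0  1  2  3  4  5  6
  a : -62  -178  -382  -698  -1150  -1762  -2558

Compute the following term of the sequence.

First differences: -116 , -204 , -316 , -452 , -612 , -796
Second differences: -88 , -112 , -136 , -160 , -184
Third differences: -24 , -24 , -24 , -24
The third differences are constant (-24).
-184 − 24 = -208;  -796 − 208 = -1004;  -2558 − 1004 = -3562

-3562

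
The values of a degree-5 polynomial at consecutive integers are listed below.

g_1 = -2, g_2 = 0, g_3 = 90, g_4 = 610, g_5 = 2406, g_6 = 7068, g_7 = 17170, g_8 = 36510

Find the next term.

D1: 2, 90, 520, 1796, 4662, 10102, 19340
D2: 88, 430, 1276, 2866, 5440, 9238
D3: 342, 846, 1590, 2574, 3798
D4: 504, 744, 984, 1224
D5: 240, 240, 240
Fifth differences constant at 240.
1224 + 240 = 1464;  3798 + 1464 = 5262;  9238 + 5262 = 14500;  19340 + 14500 = 33840;  36510 + 33840 = 70350

70350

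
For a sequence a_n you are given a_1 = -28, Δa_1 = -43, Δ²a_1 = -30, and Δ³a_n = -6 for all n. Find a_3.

-144

Build the table forward from the leading diagonal:
D3: -6, -6, -6
D2: -30, -36, -42
D1: -43, -73, -109
a: -28, -71, -144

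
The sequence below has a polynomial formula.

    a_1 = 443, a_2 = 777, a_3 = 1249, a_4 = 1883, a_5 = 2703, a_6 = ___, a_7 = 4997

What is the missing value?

3733

Using the first 5 terms:
First differences: 334  472  634  820
Second differences: 138  162  186
Third differences: 24  24
Constant third difference = 24.
Extend forward: 186 + 24 = 210;  820 + 210 = 1030;  2703 + 1030 = 3733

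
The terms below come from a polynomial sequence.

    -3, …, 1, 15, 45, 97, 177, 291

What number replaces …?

-3

Using the last 6 terms:
D1: 14  30  52  80  114
D2: 16  22  28  34
D3: 6  6  6
Constant third difference = 6.
Extend backward: 16 − 6 = 10;  14 − 10 = 4;  1 − 4 = -3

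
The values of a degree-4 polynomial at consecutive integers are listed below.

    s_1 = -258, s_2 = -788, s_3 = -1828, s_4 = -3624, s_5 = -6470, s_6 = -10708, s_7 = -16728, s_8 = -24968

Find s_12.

-90568

First differences: -530, -1040, -1796, -2846, -4238, -6020, -8240
Second differences: -510, -756, -1050, -1392, -1782, -2220
Third differences: -246, -294, -342, -390, -438
Fourth differences: -48, -48, -48, -48
Fourth differences constant at -48.
-438 − 48 = -486;  -2220 − 486 = -2706;  -8240 − 2706 = -10946;  -24968 − 10946 = -35914
-486 − 48 = -534;  -2706 − 534 = -3240;  -10946 − 3240 = -14186;  -35914 − 14186 = -50100
-534 − 48 = -582;  -3240 − 582 = -3822;  -14186 − 3822 = -18008;  -50100 − 18008 = -68108
-582 − 48 = -630;  -3822 − 630 = -4452;  -18008 − 4452 = -22460;  -68108 − 22460 = -90568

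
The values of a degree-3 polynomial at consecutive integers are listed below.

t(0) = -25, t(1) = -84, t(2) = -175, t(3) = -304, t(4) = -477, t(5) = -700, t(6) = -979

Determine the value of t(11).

-3424

D1: -59, -91, -129, -173, -223, -279
D2: -32, -38, -44, -50, -56
D3: -6, -6, -6, -6
Third differences constant at -6.
-56 − 6 = -62;  -279 − 62 = -341;  -979 − 341 = -1320
-62 − 6 = -68;  -341 − 68 = -409;  -1320 − 409 = -1729
-68 − 6 = -74;  -409 − 74 = -483;  -1729 − 483 = -2212
-74 − 6 = -80;  -483 − 80 = -563;  -2212 − 563 = -2775
-80 − 6 = -86;  -563 − 86 = -649;  -2775 − 649 = -3424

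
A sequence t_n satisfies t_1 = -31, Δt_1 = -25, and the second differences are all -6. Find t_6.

-216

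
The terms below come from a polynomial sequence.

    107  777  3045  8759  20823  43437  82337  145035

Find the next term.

241059

670  2268  5714  12064  22614  38900  62698
1598  3446  6350  10550  16286  23798
1848  2904  4200  5736  7512
1056  1296  1536  1776
240  240  240
Fifth differences constant at 240.
1776 + 240 = 2016;  7512 + 2016 = 9528;  23798 + 9528 = 33326;  62698 + 33326 = 96024;  145035 + 96024 = 241059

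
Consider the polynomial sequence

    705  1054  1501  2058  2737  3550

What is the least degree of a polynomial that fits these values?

3

Δ: 349, 447, 557, 679, 813
Δ²: 98, 110, 122, 134
Δ³: 12, 12, 12
The third differences are constant, so the polynomial has degree 3.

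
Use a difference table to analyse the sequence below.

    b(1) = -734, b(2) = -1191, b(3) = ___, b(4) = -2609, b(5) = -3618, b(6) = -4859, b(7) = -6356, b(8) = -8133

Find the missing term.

Using the last 5 terms:
Δ: -1009, -1241, -1497, -1777
Δ²: -232, -256, -280
Δ³: -24, -24
Constant third difference = -24.
Extend backward: -232 + 24 = -208;  -1009 + 208 = -801;  -2609 + 801 = -1808

-1808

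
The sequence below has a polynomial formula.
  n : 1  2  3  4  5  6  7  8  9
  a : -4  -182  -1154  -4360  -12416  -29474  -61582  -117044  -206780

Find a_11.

-547994

D1: -178 , -972 , -3206 , -8056 , -17058 , -32108 , -55462 , -89736
D2: -794 , -2234 , -4850 , -9002 , -15050 , -23354 , -34274
D3: -1440 , -2616 , -4152 , -6048 , -8304 , -10920
D4: -1176 , -1536 , -1896 , -2256 , -2616
D5: -360 , -360 , -360 , -360
The fifth differences are constant (-360).
-2616 − 360 = -2976;  -10920 − 2976 = -13896;  -34274 − 13896 = -48170;  -89736 − 48170 = -137906;  -206780 − 137906 = -344686
-2976 − 360 = -3336;  -13896 − 3336 = -17232;  -48170 − 17232 = -65402;  -137906 − 65402 = -203308;  -344686 − 203308 = -547994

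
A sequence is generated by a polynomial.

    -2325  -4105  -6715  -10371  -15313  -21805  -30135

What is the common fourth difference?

-24

First differences: -1780, -2610, -3656, -4942, -6492, -8330
Second differences: -830, -1046, -1286, -1550, -1838
Third differences: -216, -240, -264, -288
Fourth differences: -24, -24, -24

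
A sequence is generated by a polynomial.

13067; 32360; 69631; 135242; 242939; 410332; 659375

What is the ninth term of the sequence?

1514827

D1: 19293 , 37271 , 65611 , 107697 , 167393 , 249043
D2: 17978 , 28340 , 42086 , 59696 , 81650
D3: 10362 , 13746 , 17610 , 21954
D4: 3384 , 3864 , 4344
D5: 480 , 480
Fifth differences constant at 480.
4344 + 480 = 4824;  21954 + 4824 = 26778;  81650 + 26778 = 108428;  249043 + 108428 = 357471;  659375 + 357471 = 1016846
4824 + 480 = 5304;  26778 + 5304 = 32082;  108428 + 32082 = 140510;  357471 + 140510 = 497981;  1016846 + 497981 = 1514827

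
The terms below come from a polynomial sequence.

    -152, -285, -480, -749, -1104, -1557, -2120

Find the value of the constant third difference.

-12

First differences: -133, -195, -269, -355, -453, -563
Second differences: -62, -74, -86, -98, -110
Third differences: -12, -12, -12, -12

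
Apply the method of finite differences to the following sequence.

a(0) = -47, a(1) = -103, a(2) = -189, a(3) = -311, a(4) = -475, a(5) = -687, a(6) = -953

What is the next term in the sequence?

-1279

D1: -56  -86  -122  -164  -212  -266
D2: -30  -36  -42  -48  -54
D3: -6  -6  -6  -6
Third differences constant at -6.
-54 − 6 = -60;  -266 − 60 = -326;  -953 − 326 = -1279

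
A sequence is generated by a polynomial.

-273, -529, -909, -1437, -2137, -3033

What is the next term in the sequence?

-4149

D1: -256 , -380 , -528 , -700 , -896
D2: -124 , -148 , -172 , -196
D3: -24 , -24 , -24
The third differences are constant (-24).
-196 − 24 = -220;  -896 − 220 = -1116;  -3033 − 1116 = -4149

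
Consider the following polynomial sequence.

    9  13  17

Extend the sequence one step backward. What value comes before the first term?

5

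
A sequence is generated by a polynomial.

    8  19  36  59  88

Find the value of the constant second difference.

6

D1: 11, 17, 23, 29
D2: 6, 6, 6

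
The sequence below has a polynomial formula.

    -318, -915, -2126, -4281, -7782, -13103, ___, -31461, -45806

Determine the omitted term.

Using the first 6 terms:
First differences: -597, -1211, -2155, -3501, -5321
Second differences: -614, -944, -1346, -1820
Third differences: -330, -402, -474
Fourth differences: -72, -72
Constant fourth difference = -72.
Extend forward: -474 − 72 = -546;  -1820 − 546 = -2366;  -5321 − 2366 = -7687;  -13103 − 7687 = -20790

-20790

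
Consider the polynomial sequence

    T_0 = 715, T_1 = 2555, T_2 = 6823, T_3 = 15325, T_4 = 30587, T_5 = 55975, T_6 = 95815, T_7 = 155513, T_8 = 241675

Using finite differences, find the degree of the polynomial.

1840, 4268, 8502, 15262, 25388, 39840, 59698, 86162
2428, 4234, 6760, 10126, 14452, 19858, 26464
1806, 2526, 3366, 4326, 5406, 6606
720, 840, 960, 1080, 1200
120, 120, 120, 120
The fifth differences are constant, so the polynomial has degree 5.

5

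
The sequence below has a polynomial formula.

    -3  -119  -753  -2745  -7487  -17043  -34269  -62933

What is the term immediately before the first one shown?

Δ: -116  -634  -1992  -4742  -9556  -17226  -28664
Δ²: -518  -1358  -2750  -4814  -7670  -11438
Δ³: -840  -1392  -2064  -2856  -3768
Δ⁴: -552  -672  -792  -912
Δ⁵: -120  -120  -120
The fifth differences are constant at -120.
Work back: -552 + 120 = -432;  -840 + 432 = -408;  -518 + 408 = -110;  -116 + 110 = -6;  -3 + 6 = 3

3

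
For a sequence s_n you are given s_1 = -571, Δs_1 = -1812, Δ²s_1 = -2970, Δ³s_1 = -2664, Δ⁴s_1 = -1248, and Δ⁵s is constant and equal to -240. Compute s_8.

Build the table forward from the leading diagonal:
D5: -240, -240, -240, -240, -240, -240, -240, -240
D4: -1248, -1488, -1728, -1968, -2208, -2448, -2688, -2928
D3: -2664, -3912, -5400, -7128, -9096, -11304, -13752, -16440
D2: -2970, -5634, -9546, -14946, -22074, -31170, -42474, -56226
D1: -1812, -4782, -10416, -19962, -34908, -56982, -88152, -130626
s: -571, -2383, -7165, -17581, -37543, -72451, -129433, -217585

-217585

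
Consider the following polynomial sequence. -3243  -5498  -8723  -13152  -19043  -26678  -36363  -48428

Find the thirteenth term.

Δ: -2255  -3225  -4429  -5891  -7635  -9685  -12065
Δ²: -970  -1204  -1462  -1744  -2050  -2380
Δ³: -234  -258  -282  -306  -330
Δ⁴: -24  -24  -24  -24
Fourth differences constant at -24.
-330 − 24 = -354;  -2380 − 354 = -2734;  -12065 − 2734 = -14799;  -48428 − 14799 = -63227
-354 − 24 = -378;  -2734 − 378 = -3112;  -14799 − 3112 = -17911;  -63227 − 17911 = -81138
-378 − 24 = -402;  -3112 − 402 = -3514;  -17911 − 3514 = -21425;  -81138 − 21425 = -102563
-402 − 24 = -426;  -3514 − 426 = -3940;  -21425 − 3940 = -25365;  -102563 − 25365 = -127928
-426 − 24 = -450;  -3940 − 450 = -4390;  -25365 − 4390 = -29755;  -127928 − 29755 = -157683

-157683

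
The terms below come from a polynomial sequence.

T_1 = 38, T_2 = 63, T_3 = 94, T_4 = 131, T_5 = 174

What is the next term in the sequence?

25 , 31 , 37 , 43
6 , 6 , 6
Second differences constant at 6.
43 + 6 = 49;  174 + 49 = 223

223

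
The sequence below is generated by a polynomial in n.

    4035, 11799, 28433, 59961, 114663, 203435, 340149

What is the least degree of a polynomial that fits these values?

5

D1: 7764, 16634, 31528, 54702, 88772, 136714
D2: 8870, 14894, 23174, 34070, 47942
D3: 6024, 8280, 10896, 13872
D4: 2256, 2616, 2976
D5: 360, 360
The fifth differences are constant, so the polynomial has degree 5.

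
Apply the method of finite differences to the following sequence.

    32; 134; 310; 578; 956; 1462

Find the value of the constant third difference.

18

First differences: 102, 176, 268, 378, 506
Second differences: 74, 92, 110, 128
Third differences: 18, 18, 18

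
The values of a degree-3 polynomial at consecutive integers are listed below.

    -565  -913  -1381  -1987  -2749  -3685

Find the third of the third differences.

-18

D1: -348, -468, -606, -762, -936
D2: -120, -138, -156, -174
D3: -18, -18, -18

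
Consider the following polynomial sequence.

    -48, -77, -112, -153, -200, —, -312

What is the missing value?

-253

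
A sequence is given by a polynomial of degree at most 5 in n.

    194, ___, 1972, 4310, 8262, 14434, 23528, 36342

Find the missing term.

Using the last 6 terms:
First differences: 2338  3952  6172  9094  12814
Second differences: 1614  2220  2922  3720
Third differences: 606  702  798
Fourth differences: 96  96
Constant fourth difference = 96.
Extend backward: 606 − 96 = 510;  1614 − 510 = 1104;  2338 − 1104 = 1234;  1972 − 1234 = 738

738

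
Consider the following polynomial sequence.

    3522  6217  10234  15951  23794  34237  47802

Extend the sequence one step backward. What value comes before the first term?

1819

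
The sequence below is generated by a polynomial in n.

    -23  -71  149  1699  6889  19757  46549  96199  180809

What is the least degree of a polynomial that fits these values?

Δ: -48, 220, 1550, 5190, 12868, 26792, 49650, 84610
Δ²: 268, 1330, 3640, 7678, 13924, 22858, 34960
Δ³: 1062, 2310, 4038, 6246, 8934, 12102
Δ⁴: 1248, 1728, 2208, 2688, 3168
Δ⁵: 480, 480, 480, 480
The fifth differences are constant, so the polynomial has degree 5.

5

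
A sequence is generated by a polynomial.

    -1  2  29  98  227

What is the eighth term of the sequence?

1154

3  27  69  129
24  42  60
18  18
The third differences are constant (18).
60 + 18 = 78;  129 + 78 = 207;  227 + 207 = 434
78 + 18 = 96;  207 + 96 = 303;  434 + 303 = 737
96 + 18 = 114;  303 + 114 = 417;  737 + 417 = 1154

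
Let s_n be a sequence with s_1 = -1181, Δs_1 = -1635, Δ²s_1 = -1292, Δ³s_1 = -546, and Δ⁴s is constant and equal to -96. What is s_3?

-5743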